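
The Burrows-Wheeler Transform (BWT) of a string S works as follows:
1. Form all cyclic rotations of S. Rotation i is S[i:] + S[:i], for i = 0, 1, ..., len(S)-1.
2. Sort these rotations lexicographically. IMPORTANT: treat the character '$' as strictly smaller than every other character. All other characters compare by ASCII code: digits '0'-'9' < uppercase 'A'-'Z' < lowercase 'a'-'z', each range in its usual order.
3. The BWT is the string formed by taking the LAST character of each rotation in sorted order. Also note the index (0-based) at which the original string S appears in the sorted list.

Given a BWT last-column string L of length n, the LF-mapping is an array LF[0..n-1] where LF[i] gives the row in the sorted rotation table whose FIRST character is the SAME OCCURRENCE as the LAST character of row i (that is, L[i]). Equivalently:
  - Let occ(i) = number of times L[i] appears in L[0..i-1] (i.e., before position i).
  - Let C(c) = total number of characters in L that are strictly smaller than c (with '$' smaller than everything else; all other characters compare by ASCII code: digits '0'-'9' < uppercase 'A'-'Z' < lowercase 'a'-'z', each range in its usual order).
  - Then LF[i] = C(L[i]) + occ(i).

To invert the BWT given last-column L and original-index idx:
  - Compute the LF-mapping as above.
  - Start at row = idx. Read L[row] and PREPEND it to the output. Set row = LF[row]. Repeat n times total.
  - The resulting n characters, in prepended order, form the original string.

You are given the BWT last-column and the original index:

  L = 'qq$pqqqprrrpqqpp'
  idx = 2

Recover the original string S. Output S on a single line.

LF mapping: 6 7 0 1 8 9 10 2 13 14 15 3 11 12 4 5
Walk LF starting at row 2, prepending L[row]:
  step 1: row=2, L[2]='$', prepend. Next row=LF[2]=0
  step 2: row=0, L[0]='q', prepend. Next row=LF[0]=6
  step 3: row=6, L[6]='q', prepend. Next row=LF[6]=10
  step 4: row=10, L[10]='r', prepend. Next row=LF[10]=15
  step 5: row=15, L[15]='p', prepend. Next row=LF[15]=5
  step 6: row=5, L[5]='q', prepend. Next row=LF[5]=9
  step 7: row=9, L[9]='r', prepend. Next row=LF[9]=14
  step 8: row=14, L[14]='p', prepend. Next row=LF[14]=4
  step 9: row=4, L[4]='q', prepend. Next row=LF[4]=8
  step 10: row=8, L[8]='r', prepend. Next row=LF[8]=13
  step 11: row=13, L[13]='q', prepend. Next row=LF[13]=12
  step 12: row=12, L[12]='q', prepend. Next row=LF[12]=11
  step 13: row=11, L[11]='p', prepend. Next row=LF[11]=3
  step 14: row=3, L[3]='p', prepend. Next row=LF[3]=1
  step 15: row=1, L[1]='q', prepend. Next row=LF[1]=7
  step 16: row=7, L[7]='p', prepend. Next row=LF[7]=2
Reversed output: pqppqqrqprqprqq$

Answer: pqppqqrqprqprqq$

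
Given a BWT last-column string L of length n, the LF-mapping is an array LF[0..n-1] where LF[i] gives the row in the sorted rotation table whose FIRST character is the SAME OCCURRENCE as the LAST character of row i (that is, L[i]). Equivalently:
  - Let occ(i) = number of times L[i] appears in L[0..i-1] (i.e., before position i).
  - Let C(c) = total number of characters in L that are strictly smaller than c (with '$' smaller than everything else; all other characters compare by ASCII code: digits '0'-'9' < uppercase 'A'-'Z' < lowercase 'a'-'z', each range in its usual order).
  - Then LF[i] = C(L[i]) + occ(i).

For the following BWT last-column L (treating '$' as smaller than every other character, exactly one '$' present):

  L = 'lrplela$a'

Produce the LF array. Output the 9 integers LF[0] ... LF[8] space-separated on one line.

Answer: 4 8 7 5 3 6 1 0 2

Derivation:
Char counts: '$':1, 'a':2, 'e':1, 'l':3, 'p':1, 'r':1
C (first-col start): C('$')=0, C('a')=1, C('e')=3, C('l')=4, C('p')=7, C('r')=8
L[0]='l': occ=0, LF[0]=C('l')+0=4+0=4
L[1]='r': occ=0, LF[1]=C('r')+0=8+0=8
L[2]='p': occ=0, LF[2]=C('p')+0=7+0=7
L[3]='l': occ=1, LF[3]=C('l')+1=4+1=5
L[4]='e': occ=0, LF[4]=C('e')+0=3+0=3
L[5]='l': occ=2, LF[5]=C('l')+2=4+2=6
L[6]='a': occ=0, LF[6]=C('a')+0=1+0=1
L[7]='$': occ=0, LF[7]=C('$')+0=0+0=0
L[8]='a': occ=1, LF[8]=C('a')+1=1+1=2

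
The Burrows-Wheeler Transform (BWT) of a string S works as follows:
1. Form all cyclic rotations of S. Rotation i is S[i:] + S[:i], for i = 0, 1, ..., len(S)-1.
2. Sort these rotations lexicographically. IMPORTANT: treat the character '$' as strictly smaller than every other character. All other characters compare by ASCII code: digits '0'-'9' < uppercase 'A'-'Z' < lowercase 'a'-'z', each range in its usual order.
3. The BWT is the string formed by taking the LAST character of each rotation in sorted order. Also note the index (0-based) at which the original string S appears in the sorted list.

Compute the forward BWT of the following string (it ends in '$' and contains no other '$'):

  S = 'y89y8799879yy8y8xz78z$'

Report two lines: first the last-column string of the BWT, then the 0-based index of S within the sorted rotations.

All 22 rotations (rotation i = S[i:]+S[:i]):
  rot[0] = y89y8799879yy8y8xz78z$
  rot[1] = 89y8799879yy8y8xz78z$y
  rot[2] = 9y8799879yy8y8xz78z$y8
  rot[3] = y8799879yy8y8xz78z$y89
  rot[4] = 8799879yy8y8xz78z$y89y
  rot[5] = 799879yy8y8xz78z$y89y8
  rot[6] = 99879yy8y8xz78z$y89y87
  rot[7] = 9879yy8y8xz78z$y89y879
  rot[8] = 879yy8y8xz78z$y89y8799
  rot[9] = 79yy8y8xz78z$y89y87998
  rot[10] = 9yy8y8xz78z$y89y879987
  rot[11] = yy8y8xz78z$y89y8799879
  rot[12] = y8y8xz78z$y89y8799879y
  rot[13] = 8y8xz78z$y89y8799879yy
  rot[14] = y8xz78z$y89y8799879yy8
  rot[15] = 8xz78z$y89y8799879yy8y
  rot[16] = xz78z$y89y8799879yy8y8
  rot[17] = z78z$y89y8799879yy8y8x
  rot[18] = 78z$y89y8799879yy8y8xz
  rot[19] = 8z$y89y8799879yy8y8xz7
  rot[20] = z$y89y8799879yy8y8xz78
  rot[21] = $y89y8799879yy8y8xz78z
Sorted (with $ < everything):
  sorted[0] = $y89y8799879yy8y8xz78z  (last char: 'z')
  sorted[1] = 78z$y89y8799879yy8y8xz  (last char: 'z')
  sorted[2] = 799879yy8y8xz78z$y89y8  (last char: '8')
  sorted[3] = 79yy8y8xz78z$y89y87998  (last char: '8')
  sorted[4] = 8799879yy8y8xz78z$y89y  (last char: 'y')
  sorted[5] = 879yy8y8xz78z$y89y8799  (last char: '9')
  sorted[6] = 89y8799879yy8y8xz78z$y  (last char: 'y')
  sorted[7] = 8xz78z$y89y8799879yy8y  (last char: 'y')
  sorted[8] = 8y8xz78z$y89y8799879yy  (last char: 'y')
  sorted[9] = 8z$y89y8799879yy8y8xz7  (last char: '7')
  sorted[10] = 9879yy8y8xz78z$y89y879  (last char: '9')
  sorted[11] = 99879yy8y8xz78z$y89y87  (last char: '7')
  sorted[12] = 9y8799879yy8y8xz78z$y8  (last char: '8')
  sorted[13] = 9yy8y8xz78z$y89y879987  (last char: '7')
  sorted[14] = xz78z$y89y8799879yy8y8  (last char: '8')
  sorted[15] = y8799879yy8y8xz78z$y89  (last char: '9')
  sorted[16] = y89y8799879yy8y8xz78z$  (last char: '$')
  sorted[17] = y8xz78z$y89y8799879yy8  (last char: '8')
  sorted[18] = y8y8xz78z$y89y8799879y  (last char: 'y')
  sorted[19] = yy8y8xz78z$y89y8799879  (last char: '9')
  sorted[20] = z$y89y8799879yy8y8xz78  (last char: '8')
  sorted[21] = z78z$y89y8799879yy8y8x  (last char: 'x')
Last column: zz88y9yyy7978789$8y98x
Original string S is at sorted index 16

Answer: zz88y9yyy7978789$8y98x
16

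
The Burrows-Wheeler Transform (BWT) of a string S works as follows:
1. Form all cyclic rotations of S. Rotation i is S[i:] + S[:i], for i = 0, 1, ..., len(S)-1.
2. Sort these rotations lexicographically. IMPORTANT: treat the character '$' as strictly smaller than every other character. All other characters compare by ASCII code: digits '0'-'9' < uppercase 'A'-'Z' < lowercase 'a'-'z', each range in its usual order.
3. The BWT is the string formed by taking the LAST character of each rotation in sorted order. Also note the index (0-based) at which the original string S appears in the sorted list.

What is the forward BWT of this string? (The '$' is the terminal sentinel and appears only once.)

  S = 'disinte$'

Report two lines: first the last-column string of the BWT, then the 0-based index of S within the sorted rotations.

All 8 rotations (rotation i = S[i:]+S[:i]):
  rot[0] = disinte$
  rot[1] = isinte$d
  rot[2] = sinte$di
  rot[3] = inte$dis
  rot[4] = nte$disi
  rot[5] = te$disin
  rot[6] = e$disint
  rot[7] = $disinte
Sorted (with $ < everything):
  sorted[0] = $disinte  (last char: 'e')
  sorted[1] = disinte$  (last char: '$')
  sorted[2] = e$disint  (last char: 't')
  sorted[3] = inte$dis  (last char: 's')
  sorted[4] = isinte$d  (last char: 'd')
  sorted[5] = nte$disi  (last char: 'i')
  sorted[6] = sinte$di  (last char: 'i')
  sorted[7] = te$disin  (last char: 'n')
Last column: e$tsdiin
Original string S is at sorted index 1

Answer: e$tsdiin
1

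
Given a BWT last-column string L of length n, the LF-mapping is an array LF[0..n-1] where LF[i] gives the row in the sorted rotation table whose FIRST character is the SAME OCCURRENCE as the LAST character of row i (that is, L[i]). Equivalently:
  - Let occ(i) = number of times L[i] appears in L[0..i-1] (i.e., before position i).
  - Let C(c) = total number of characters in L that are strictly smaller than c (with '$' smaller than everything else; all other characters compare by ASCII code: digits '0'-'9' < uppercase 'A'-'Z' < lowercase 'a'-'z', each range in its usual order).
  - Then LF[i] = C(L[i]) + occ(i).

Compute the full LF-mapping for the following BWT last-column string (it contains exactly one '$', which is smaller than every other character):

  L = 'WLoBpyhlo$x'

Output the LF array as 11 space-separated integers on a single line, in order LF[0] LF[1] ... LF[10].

Char counts: '$':1, 'B':1, 'L':1, 'W':1, 'h':1, 'l':1, 'o':2, 'p':1, 'x':1, 'y':1
C (first-col start): C('$')=0, C('B')=1, C('L')=2, C('W')=3, C('h')=4, C('l')=5, C('o')=6, C('p')=8, C('x')=9, C('y')=10
L[0]='W': occ=0, LF[0]=C('W')+0=3+0=3
L[1]='L': occ=0, LF[1]=C('L')+0=2+0=2
L[2]='o': occ=0, LF[2]=C('o')+0=6+0=6
L[3]='B': occ=0, LF[3]=C('B')+0=1+0=1
L[4]='p': occ=0, LF[4]=C('p')+0=8+0=8
L[5]='y': occ=0, LF[5]=C('y')+0=10+0=10
L[6]='h': occ=0, LF[6]=C('h')+0=4+0=4
L[7]='l': occ=0, LF[7]=C('l')+0=5+0=5
L[8]='o': occ=1, LF[8]=C('o')+1=6+1=7
L[9]='$': occ=0, LF[9]=C('$')+0=0+0=0
L[10]='x': occ=0, LF[10]=C('x')+0=9+0=9

Answer: 3 2 6 1 8 10 4 5 7 0 9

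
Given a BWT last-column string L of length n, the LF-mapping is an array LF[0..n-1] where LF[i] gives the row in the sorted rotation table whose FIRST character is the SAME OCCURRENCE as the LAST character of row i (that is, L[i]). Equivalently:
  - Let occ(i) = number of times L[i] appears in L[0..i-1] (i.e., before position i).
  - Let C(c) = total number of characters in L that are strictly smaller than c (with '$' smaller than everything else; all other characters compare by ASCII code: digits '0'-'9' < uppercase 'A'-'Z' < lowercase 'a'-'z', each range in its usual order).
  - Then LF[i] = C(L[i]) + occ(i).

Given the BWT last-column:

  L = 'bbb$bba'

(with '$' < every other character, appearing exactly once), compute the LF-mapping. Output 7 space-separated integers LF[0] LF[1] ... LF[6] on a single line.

Answer: 2 3 4 0 5 6 1

Derivation:
Char counts: '$':1, 'a':1, 'b':5
C (first-col start): C('$')=0, C('a')=1, C('b')=2
L[0]='b': occ=0, LF[0]=C('b')+0=2+0=2
L[1]='b': occ=1, LF[1]=C('b')+1=2+1=3
L[2]='b': occ=2, LF[2]=C('b')+2=2+2=4
L[3]='$': occ=0, LF[3]=C('$')+0=0+0=0
L[4]='b': occ=3, LF[4]=C('b')+3=2+3=5
L[5]='b': occ=4, LF[5]=C('b')+4=2+4=6
L[6]='a': occ=0, LF[6]=C('a')+0=1+0=1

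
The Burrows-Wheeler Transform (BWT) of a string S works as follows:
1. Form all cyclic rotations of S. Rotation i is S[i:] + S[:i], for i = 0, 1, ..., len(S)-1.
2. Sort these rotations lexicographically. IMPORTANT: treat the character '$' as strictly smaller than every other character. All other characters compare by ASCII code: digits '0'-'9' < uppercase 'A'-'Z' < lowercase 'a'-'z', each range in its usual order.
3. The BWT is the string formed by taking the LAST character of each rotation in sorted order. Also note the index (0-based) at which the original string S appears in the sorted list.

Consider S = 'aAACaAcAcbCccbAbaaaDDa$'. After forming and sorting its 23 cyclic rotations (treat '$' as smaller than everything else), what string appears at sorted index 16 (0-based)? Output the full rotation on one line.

All 23 rotations (rotation i = S[i:]+S[:i]):
  rot[0] = aAACaAcAcbCccbAbaaaDDa$
  rot[1] = AACaAcAcbCccbAbaaaDDa$a
  rot[2] = ACaAcAcbCccbAbaaaDDa$aA
  rot[3] = CaAcAcbCccbAbaaaDDa$aAA
  rot[4] = aAcAcbCccbAbaaaDDa$aAAC
  rot[5] = AcAcbCccbAbaaaDDa$aAACa
  rot[6] = cAcbCccbAbaaaDDa$aAACaA
  rot[7] = AcbCccbAbaaaDDa$aAACaAc
  rot[8] = cbCccbAbaaaDDa$aAACaAcA
  rot[9] = bCccbAbaaaDDa$aAACaAcAc
  rot[10] = CccbAbaaaDDa$aAACaAcAcb
  rot[11] = ccbAbaaaDDa$aAACaAcAcbC
  rot[12] = cbAbaaaDDa$aAACaAcAcbCc
  rot[13] = bAbaaaDDa$aAACaAcAcbCcc
  rot[14] = AbaaaDDa$aAACaAcAcbCccb
  rot[15] = baaaDDa$aAACaAcAcbCccbA
  rot[16] = aaaDDa$aAACaAcAcbCccbAb
  rot[17] = aaDDa$aAACaAcAcbCccbAba
  rot[18] = aDDa$aAACaAcAcbCccbAbaa
  rot[19] = DDa$aAACaAcAcbCccbAbaaa
  rot[20] = Da$aAACaAcAcbCccbAbaaaD
  rot[21] = a$aAACaAcAcbCccbAbaaaDD
  rot[22] = $aAACaAcAcbCccbAbaaaDDa
Sorted (with $ < everything):
  sorted[0] = $aAACaAcAcbCccbAbaaaDDa
  sorted[1] = AACaAcAcbCccbAbaaaDDa$a
  sorted[2] = ACaAcAcbCccbAbaaaDDa$aA
  sorted[3] = AbaaaDDa$aAACaAcAcbCccb
  sorted[4] = AcAcbCccbAbaaaDDa$aAACa
  sorted[5] = AcbCccbAbaaaDDa$aAACaAc
  sorted[6] = CaAcAcbCccbAbaaaDDa$aAA
  sorted[7] = CccbAbaaaDDa$aAACaAcAcb
  sorted[8] = DDa$aAACaAcAcbCccbAbaaa
  sorted[9] = Da$aAACaAcAcbCccbAbaaaD
  sorted[10] = a$aAACaAcAcbCccbAbaaaDD
  sorted[11] = aAACaAcAcbCccbAbaaaDDa$
  sorted[12] = aAcAcbCccbAbaaaDDa$aAAC
  sorted[13] = aDDa$aAACaAcAcbCccbAbaa
  sorted[14] = aaDDa$aAACaAcAcbCccbAba
  sorted[15] = aaaDDa$aAACaAcAcbCccbAb
  sorted[16] = bAbaaaDDa$aAACaAcAcbCcc
  sorted[17] = bCccbAbaaaDDa$aAACaAcAc
  sorted[18] = baaaDDa$aAACaAcAcbCccbA
  sorted[19] = cAcbCccbAbaaaDDa$aAACaA
  sorted[20] = cbAbaaaDDa$aAACaAcAcbCc
  sorted[21] = cbCccbAbaaaDDa$aAACaAcA
  sorted[22] = ccbAbaaaDDa$aAACaAcAcbC
sorted[16] = bAbaaaDDa$aAACaAcAcbCcc

Answer: bAbaaaDDa$aAACaAcAcbCcc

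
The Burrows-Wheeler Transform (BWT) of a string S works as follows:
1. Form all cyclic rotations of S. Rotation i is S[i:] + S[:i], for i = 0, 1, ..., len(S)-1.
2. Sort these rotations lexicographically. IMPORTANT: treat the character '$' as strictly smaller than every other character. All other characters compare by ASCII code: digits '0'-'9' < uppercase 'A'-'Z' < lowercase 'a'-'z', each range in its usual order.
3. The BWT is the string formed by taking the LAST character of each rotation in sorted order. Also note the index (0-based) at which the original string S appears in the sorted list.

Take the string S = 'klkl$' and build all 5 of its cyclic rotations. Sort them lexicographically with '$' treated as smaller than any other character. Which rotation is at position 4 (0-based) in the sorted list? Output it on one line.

All 5 rotations (rotation i = S[i:]+S[:i]):
  rot[0] = klkl$
  rot[1] = lkl$k
  rot[2] = kl$kl
  rot[3] = l$klk
  rot[4] = $klkl
Sorted (with $ < everything):
  sorted[0] = $klkl
  sorted[1] = kl$kl
  sorted[2] = klkl$
  sorted[3] = l$klk
  sorted[4] = lkl$k
sorted[4] = lkl$k

Answer: lkl$k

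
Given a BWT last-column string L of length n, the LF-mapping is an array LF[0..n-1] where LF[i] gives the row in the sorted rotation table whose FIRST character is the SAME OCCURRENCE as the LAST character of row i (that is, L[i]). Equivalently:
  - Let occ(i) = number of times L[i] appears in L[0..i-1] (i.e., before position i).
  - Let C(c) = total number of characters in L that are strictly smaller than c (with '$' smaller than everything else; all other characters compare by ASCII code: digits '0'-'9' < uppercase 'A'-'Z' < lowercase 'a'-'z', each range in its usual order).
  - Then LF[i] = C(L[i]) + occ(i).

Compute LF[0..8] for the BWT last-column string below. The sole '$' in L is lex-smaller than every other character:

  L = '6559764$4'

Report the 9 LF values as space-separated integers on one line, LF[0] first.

Char counts: '$':1, '4':2, '5':2, '6':2, '7':1, '9':1
C (first-col start): C('$')=0, C('4')=1, C('5')=3, C('6')=5, C('7')=7, C('9')=8
L[0]='6': occ=0, LF[0]=C('6')+0=5+0=5
L[1]='5': occ=0, LF[1]=C('5')+0=3+0=3
L[2]='5': occ=1, LF[2]=C('5')+1=3+1=4
L[3]='9': occ=0, LF[3]=C('9')+0=8+0=8
L[4]='7': occ=0, LF[4]=C('7')+0=7+0=7
L[5]='6': occ=1, LF[5]=C('6')+1=5+1=6
L[6]='4': occ=0, LF[6]=C('4')+0=1+0=1
L[7]='$': occ=0, LF[7]=C('$')+0=0+0=0
L[8]='4': occ=1, LF[8]=C('4')+1=1+1=2

Answer: 5 3 4 8 7 6 1 0 2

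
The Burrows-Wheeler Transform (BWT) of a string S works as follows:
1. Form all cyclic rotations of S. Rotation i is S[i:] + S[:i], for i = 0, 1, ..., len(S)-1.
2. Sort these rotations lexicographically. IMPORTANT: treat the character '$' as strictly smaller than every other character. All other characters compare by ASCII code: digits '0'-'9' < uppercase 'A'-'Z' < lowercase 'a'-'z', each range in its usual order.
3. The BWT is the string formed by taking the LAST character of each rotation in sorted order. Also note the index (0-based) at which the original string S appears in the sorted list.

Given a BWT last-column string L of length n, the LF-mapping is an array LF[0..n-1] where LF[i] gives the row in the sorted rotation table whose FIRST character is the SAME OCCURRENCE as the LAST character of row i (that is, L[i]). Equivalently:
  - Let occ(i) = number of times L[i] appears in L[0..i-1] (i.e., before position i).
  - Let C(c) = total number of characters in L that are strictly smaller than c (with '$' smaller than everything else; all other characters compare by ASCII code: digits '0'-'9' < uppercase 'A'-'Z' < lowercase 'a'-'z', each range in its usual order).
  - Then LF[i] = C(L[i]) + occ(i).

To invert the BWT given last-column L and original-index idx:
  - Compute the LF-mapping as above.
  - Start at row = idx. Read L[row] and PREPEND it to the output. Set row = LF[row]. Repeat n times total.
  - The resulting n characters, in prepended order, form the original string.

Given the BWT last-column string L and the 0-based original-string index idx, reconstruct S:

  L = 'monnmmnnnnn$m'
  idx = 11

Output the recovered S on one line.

Answer: nnnnnnmnmmom$

Derivation:
LF mapping: 1 12 5 6 2 3 7 8 9 10 11 0 4
Walk LF starting at row 11, prepending L[row]:
  step 1: row=11, L[11]='$', prepend. Next row=LF[11]=0
  step 2: row=0, L[0]='m', prepend. Next row=LF[0]=1
  step 3: row=1, L[1]='o', prepend. Next row=LF[1]=12
  step 4: row=12, L[12]='m', prepend. Next row=LF[12]=4
  step 5: row=4, L[4]='m', prepend. Next row=LF[4]=2
  step 6: row=2, L[2]='n', prepend. Next row=LF[2]=5
  step 7: row=5, L[5]='m', prepend. Next row=LF[5]=3
  step 8: row=3, L[3]='n', prepend. Next row=LF[3]=6
  step 9: row=6, L[6]='n', prepend. Next row=LF[6]=7
  step 10: row=7, L[7]='n', prepend. Next row=LF[7]=8
  step 11: row=8, L[8]='n', prepend. Next row=LF[8]=9
  step 12: row=9, L[9]='n', prepend. Next row=LF[9]=10
  step 13: row=10, L[10]='n', prepend. Next row=LF[10]=11
Reversed output: nnnnnnmnmmom$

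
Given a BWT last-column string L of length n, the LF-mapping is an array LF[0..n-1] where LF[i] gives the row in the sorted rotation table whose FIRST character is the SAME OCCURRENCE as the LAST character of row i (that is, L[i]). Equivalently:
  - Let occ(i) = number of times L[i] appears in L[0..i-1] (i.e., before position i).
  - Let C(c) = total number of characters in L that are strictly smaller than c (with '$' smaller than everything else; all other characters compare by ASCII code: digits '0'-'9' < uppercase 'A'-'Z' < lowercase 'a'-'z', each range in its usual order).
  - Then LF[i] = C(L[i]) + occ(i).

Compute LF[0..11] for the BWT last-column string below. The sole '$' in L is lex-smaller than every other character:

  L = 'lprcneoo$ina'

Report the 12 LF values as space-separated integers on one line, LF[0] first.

Answer: 5 10 11 2 6 3 8 9 0 4 7 1

Derivation:
Char counts: '$':1, 'a':1, 'c':1, 'e':1, 'i':1, 'l':1, 'n':2, 'o':2, 'p':1, 'r':1
C (first-col start): C('$')=0, C('a')=1, C('c')=2, C('e')=3, C('i')=4, C('l')=5, C('n')=6, C('o')=8, C('p')=10, C('r')=11
L[0]='l': occ=0, LF[0]=C('l')+0=5+0=5
L[1]='p': occ=0, LF[1]=C('p')+0=10+0=10
L[2]='r': occ=0, LF[2]=C('r')+0=11+0=11
L[3]='c': occ=0, LF[3]=C('c')+0=2+0=2
L[4]='n': occ=0, LF[4]=C('n')+0=6+0=6
L[5]='e': occ=0, LF[5]=C('e')+0=3+0=3
L[6]='o': occ=0, LF[6]=C('o')+0=8+0=8
L[7]='o': occ=1, LF[7]=C('o')+1=8+1=9
L[8]='$': occ=0, LF[8]=C('$')+0=0+0=0
L[9]='i': occ=0, LF[9]=C('i')+0=4+0=4
L[10]='n': occ=1, LF[10]=C('n')+1=6+1=7
L[11]='a': occ=0, LF[11]=C('a')+0=1+0=1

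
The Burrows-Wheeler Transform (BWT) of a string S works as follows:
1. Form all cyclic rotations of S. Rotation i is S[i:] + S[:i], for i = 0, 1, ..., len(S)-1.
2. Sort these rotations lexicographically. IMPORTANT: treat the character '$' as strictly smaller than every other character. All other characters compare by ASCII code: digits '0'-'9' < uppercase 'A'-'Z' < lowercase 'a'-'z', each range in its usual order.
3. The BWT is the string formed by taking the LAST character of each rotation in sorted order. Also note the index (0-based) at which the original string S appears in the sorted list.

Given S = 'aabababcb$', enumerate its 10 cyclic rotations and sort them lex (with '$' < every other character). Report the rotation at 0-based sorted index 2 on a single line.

All 10 rotations (rotation i = S[i:]+S[:i]):
  rot[0] = aabababcb$
  rot[1] = abababcb$a
  rot[2] = bababcb$aa
  rot[3] = ababcb$aab
  rot[4] = babcb$aaba
  rot[5] = abcb$aabab
  rot[6] = bcb$aababa
  rot[7] = cb$aababab
  rot[8] = b$aabababc
  rot[9] = $aabababcb
Sorted (with $ < everything):
  sorted[0] = $aabababcb
  sorted[1] = aabababcb$
  sorted[2] = abababcb$a
  sorted[3] = ababcb$aab
  sorted[4] = abcb$aabab
  sorted[5] = b$aabababc
  sorted[6] = bababcb$aa
  sorted[7] = babcb$aaba
  sorted[8] = bcb$aababa
  sorted[9] = cb$aababab
sorted[2] = abababcb$a

Answer: abababcb$a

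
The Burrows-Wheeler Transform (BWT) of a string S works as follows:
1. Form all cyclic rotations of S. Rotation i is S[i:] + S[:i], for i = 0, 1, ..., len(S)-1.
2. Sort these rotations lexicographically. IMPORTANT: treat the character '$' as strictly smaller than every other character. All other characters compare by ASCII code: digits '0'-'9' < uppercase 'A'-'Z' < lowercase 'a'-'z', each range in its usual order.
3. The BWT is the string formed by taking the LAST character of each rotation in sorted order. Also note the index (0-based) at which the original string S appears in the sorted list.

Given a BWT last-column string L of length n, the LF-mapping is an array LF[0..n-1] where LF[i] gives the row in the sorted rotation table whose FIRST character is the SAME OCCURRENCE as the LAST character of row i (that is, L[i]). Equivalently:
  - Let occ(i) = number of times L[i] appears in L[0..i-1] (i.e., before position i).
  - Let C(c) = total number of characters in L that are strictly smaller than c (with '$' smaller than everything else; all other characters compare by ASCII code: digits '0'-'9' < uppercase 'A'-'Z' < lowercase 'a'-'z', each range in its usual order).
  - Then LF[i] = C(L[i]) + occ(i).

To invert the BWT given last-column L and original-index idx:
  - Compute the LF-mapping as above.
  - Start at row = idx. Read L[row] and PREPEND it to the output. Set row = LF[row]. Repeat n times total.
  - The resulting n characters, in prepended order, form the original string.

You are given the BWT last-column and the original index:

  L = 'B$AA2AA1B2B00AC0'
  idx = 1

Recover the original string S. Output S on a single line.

LF mapping: 12 0 7 8 5 9 10 4 13 6 14 1 2 11 15 3
Walk LF starting at row 1, prepending L[row]:
  step 1: row=1, L[1]='$', prepend. Next row=LF[1]=0
  step 2: row=0, L[0]='B', prepend. Next row=LF[0]=12
  step 3: row=12, L[12]='0', prepend. Next row=LF[12]=2
  step 4: row=2, L[2]='A', prepend. Next row=LF[2]=7
  step 5: row=7, L[7]='1', prepend. Next row=LF[7]=4
  step 6: row=4, L[4]='2', prepend. Next row=LF[4]=5
  step 7: row=5, L[5]='A', prepend. Next row=LF[5]=9
  step 8: row=9, L[9]='2', prepend. Next row=LF[9]=6
  step 9: row=6, L[6]='A', prepend. Next row=LF[6]=10
  step 10: row=10, L[10]='B', prepend. Next row=LF[10]=14
  step 11: row=14, L[14]='C', prepend. Next row=LF[14]=15
  step 12: row=15, L[15]='0', prepend. Next row=LF[15]=3
  step 13: row=3, L[3]='A', prepend. Next row=LF[3]=8
  step 14: row=8, L[8]='B', prepend. Next row=LF[8]=13
  step 15: row=13, L[13]='A', prepend. Next row=LF[13]=11
  step 16: row=11, L[11]='0', prepend. Next row=LF[11]=1
Reversed output: 0ABA0CBA2A21A0B$

Answer: 0ABA0CBA2A21A0B$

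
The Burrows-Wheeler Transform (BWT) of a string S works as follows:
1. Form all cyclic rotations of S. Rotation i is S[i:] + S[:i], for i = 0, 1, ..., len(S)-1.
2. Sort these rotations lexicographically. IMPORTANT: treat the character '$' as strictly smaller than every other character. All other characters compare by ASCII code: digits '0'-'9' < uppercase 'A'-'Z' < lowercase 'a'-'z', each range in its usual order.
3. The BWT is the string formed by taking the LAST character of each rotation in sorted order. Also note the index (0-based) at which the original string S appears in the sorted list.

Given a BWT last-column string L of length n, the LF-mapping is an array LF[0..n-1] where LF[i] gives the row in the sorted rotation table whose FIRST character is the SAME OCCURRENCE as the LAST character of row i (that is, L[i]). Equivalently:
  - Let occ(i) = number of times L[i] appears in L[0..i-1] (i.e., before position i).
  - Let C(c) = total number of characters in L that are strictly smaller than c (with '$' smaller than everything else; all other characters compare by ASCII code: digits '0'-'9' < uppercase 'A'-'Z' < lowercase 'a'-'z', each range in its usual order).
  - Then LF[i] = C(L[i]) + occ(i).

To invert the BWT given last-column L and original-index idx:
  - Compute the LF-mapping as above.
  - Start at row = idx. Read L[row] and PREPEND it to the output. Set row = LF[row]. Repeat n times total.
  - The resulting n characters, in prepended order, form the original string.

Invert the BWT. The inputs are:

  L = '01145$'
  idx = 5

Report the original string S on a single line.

Answer: 54110$

Derivation:
LF mapping: 1 2 3 4 5 0
Walk LF starting at row 5, prepending L[row]:
  step 1: row=5, L[5]='$', prepend. Next row=LF[5]=0
  step 2: row=0, L[0]='0', prepend. Next row=LF[0]=1
  step 3: row=1, L[1]='1', prepend. Next row=LF[1]=2
  step 4: row=2, L[2]='1', prepend. Next row=LF[2]=3
  step 5: row=3, L[3]='4', prepend. Next row=LF[3]=4
  step 6: row=4, L[4]='5', prepend. Next row=LF[4]=5
Reversed output: 54110$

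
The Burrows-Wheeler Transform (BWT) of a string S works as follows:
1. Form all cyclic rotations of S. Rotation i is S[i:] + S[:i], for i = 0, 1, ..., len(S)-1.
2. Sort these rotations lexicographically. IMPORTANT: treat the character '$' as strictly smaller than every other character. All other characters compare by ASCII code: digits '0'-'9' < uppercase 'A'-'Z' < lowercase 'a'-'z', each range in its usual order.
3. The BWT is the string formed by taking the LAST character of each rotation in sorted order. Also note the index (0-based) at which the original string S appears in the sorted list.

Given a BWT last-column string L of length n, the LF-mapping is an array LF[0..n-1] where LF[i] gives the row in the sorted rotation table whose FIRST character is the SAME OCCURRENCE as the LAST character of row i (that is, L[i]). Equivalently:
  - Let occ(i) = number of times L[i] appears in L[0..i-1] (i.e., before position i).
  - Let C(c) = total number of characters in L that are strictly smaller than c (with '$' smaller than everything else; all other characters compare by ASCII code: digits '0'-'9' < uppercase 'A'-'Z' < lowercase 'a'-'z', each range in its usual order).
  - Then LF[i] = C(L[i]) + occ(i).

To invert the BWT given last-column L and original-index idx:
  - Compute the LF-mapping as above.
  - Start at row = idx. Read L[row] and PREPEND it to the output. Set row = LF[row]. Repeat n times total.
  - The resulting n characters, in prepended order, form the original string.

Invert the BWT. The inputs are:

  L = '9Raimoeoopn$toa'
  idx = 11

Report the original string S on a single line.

Answer: onomatopoeiaR9$

Derivation:
LF mapping: 1 2 3 6 7 9 5 10 11 13 8 0 14 12 4
Walk LF starting at row 11, prepending L[row]:
  step 1: row=11, L[11]='$', prepend. Next row=LF[11]=0
  step 2: row=0, L[0]='9', prepend. Next row=LF[0]=1
  step 3: row=1, L[1]='R', prepend. Next row=LF[1]=2
  step 4: row=2, L[2]='a', prepend. Next row=LF[2]=3
  step 5: row=3, L[3]='i', prepend. Next row=LF[3]=6
  step 6: row=6, L[6]='e', prepend. Next row=LF[6]=5
  step 7: row=5, L[5]='o', prepend. Next row=LF[5]=9
  step 8: row=9, L[9]='p', prepend. Next row=LF[9]=13
  step 9: row=13, L[13]='o', prepend. Next row=LF[13]=12
  step 10: row=12, L[12]='t', prepend. Next row=LF[12]=14
  step 11: row=14, L[14]='a', prepend. Next row=LF[14]=4
  step 12: row=4, L[4]='m', prepend. Next row=LF[4]=7
  step 13: row=7, L[7]='o', prepend. Next row=LF[7]=10
  step 14: row=10, L[10]='n', prepend. Next row=LF[10]=8
  step 15: row=8, L[8]='o', prepend. Next row=LF[8]=11
Reversed output: onomatopoeiaR9$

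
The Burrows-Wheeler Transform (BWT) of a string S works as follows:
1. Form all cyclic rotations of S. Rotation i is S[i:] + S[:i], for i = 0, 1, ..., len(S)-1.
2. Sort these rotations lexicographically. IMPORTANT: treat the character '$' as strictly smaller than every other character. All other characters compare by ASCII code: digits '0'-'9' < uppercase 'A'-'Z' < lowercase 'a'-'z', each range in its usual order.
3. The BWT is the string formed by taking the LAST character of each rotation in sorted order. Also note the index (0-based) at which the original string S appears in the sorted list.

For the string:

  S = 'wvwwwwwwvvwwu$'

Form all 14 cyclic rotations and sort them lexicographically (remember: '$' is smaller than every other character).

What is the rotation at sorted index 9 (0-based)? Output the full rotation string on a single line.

All 14 rotations (rotation i = S[i:]+S[:i]):
  rot[0] = wvwwwwwwvvwwu$
  rot[1] = vwwwwwwvvwwu$w
  rot[2] = wwwwwwvvwwu$wv
  rot[3] = wwwwwvvwwu$wvw
  rot[4] = wwwwvvwwu$wvww
  rot[5] = wwwvvwwu$wvwww
  rot[6] = wwvvwwu$wvwwww
  rot[7] = wvvwwu$wvwwwww
  rot[8] = vvwwu$wvwwwwww
  rot[9] = vwwu$wvwwwwwwv
  rot[10] = wwu$wvwwwwwwvv
  rot[11] = wu$wvwwwwwwvvw
  rot[12] = u$wvwwwwwwvvww
  rot[13] = $wvwwwwwwvvwwu
Sorted (with $ < everything):
  sorted[0] = $wvwwwwwwvvwwu
  sorted[1] = u$wvwwwwwwvvww
  sorted[2] = vvwwu$wvwwwwww
  sorted[3] = vwwu$wvwwwwwwv
  sorted[4] = vwwwwwwvvwwu$w
  sorted[5] = wu$wvwwwwwwvvw
  sorted[6] = wvvwwu$wvwwwww
  sorted[7] = wvwwwwwwvvwwu$
  sorted[8] = wwu$wvwwwwwwvv
  sorted[9] = wwvvwwu$wvwwww
  sorted[10] = wwwvvwwu$wvwww
  sorted[11] = wwwwvvwwu$wvww
  sorted[12] = wwwwwvvwwu$wvw
  sorted[13] = wwwwwwvvwwu$wv
sorted[9] = wwvvwwu$wvwwww

Answer: wwvvwwu$wvwwww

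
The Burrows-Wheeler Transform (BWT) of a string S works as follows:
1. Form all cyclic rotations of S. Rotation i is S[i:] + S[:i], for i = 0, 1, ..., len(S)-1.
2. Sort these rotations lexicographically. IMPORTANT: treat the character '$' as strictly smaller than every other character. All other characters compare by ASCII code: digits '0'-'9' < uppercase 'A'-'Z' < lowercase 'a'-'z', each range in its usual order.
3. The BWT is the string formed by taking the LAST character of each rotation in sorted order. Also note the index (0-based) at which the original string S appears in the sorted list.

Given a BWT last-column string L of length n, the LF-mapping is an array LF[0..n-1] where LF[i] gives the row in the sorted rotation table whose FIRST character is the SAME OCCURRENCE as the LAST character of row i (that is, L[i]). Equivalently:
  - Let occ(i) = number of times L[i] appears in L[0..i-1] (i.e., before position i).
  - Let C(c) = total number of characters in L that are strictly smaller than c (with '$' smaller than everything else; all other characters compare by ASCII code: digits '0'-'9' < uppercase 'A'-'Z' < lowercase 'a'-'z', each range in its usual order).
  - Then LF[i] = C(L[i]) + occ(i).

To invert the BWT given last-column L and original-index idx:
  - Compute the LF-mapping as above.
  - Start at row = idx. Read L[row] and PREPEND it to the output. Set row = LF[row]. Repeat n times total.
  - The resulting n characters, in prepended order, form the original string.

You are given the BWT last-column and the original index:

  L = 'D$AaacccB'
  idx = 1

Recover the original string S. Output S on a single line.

LF mapping: 3 0 1 4 5 6 7 8 2
Walk LF starting at row 1, prepending L[row]:
  step 1: row=1, L[1]='$', prepend. Next row=LF[1]=0
  step 2: row=0, L[0]='D', prepend. Next row=LF[0]=3
  step 3: row=3, L[3]='a', prepend. Next row=LF[3]=4
  step 4: row=4, L[4]='a', prepend. Next row=LF[4]=5
  step 5: row=5, L[5]='c', prepend. Next row=LF[5]=6
  step 6: row=6, L[6]='c', prepend. Next row=LF[6]=7
  step 7: row=7, L[7]='c', prepend. Next row=LF[7]=8
  step 8: row=8, L[8]='B', prepend. Next row=LF[8]=2
  step 9: row=2, L[2]='A', prepend. Next row=LF[2]=1
Reversed output: ABcccaaD$

Answer: ABcccaaD$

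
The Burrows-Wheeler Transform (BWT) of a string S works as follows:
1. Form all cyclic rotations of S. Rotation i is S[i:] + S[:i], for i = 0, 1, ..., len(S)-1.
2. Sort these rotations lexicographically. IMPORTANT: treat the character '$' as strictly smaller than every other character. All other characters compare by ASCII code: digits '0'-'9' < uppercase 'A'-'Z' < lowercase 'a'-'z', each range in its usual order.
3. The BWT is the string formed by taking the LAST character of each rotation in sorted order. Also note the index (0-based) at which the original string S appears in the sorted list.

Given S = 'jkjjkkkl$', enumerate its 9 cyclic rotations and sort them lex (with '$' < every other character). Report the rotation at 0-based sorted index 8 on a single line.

All 9 rotations (rotation i = S[i:]+S[:i]):
  rot[0] = jkjjkkkl$
  rot[1] = kjjkkkl$j
  rot[2] = jjkkkl$jk
  rot[3] = jkkkl$jkj
  rot[4] = kkkl$jkjj
  rot[5] = kkl$jkjjk
  rot[6] = kl$jkjjkk
  rot[7] = l$jkjjkkk
  rot[8] = $jkjjkkkl
Sorted (with $ < everything):
  sorted[0] = $jkjjkkkl
  sorted[1] = jjkkkl$jk
  sorted[2] = jkjjkkkl$
  sorted[3] = jkkkl$jkj
  sorted[4] = kjjkkkl$j
  sorted[5] = kkkl$jkjj
  sorted[6] = kkl$jkjjk
  sorted[7] = kl$jkjjkk
  sorted[8] = l$jkjjkkk
sorted[8] = l$jkjjkkk

Answer: l$jkjjkkk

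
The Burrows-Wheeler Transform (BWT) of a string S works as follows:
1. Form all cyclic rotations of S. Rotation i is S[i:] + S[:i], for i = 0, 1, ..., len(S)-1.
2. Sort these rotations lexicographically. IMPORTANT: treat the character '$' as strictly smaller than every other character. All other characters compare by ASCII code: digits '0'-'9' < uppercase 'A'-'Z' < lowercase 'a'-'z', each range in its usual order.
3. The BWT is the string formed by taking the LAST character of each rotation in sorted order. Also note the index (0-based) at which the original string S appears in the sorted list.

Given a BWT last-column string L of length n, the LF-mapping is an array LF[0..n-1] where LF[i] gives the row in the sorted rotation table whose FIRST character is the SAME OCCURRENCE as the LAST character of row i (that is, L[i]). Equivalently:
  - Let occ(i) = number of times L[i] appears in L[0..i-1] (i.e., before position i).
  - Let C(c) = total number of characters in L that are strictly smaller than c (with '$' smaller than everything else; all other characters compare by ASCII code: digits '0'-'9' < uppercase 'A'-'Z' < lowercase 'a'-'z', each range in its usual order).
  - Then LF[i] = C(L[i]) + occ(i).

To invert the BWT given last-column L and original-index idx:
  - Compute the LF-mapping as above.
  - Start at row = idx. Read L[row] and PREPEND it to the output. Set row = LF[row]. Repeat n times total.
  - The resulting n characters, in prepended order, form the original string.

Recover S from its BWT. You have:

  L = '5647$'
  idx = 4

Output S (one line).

LF mapping: 2 3 1 4 0
Walk LF starting at row 4, prepending L[row]:
  step 1: row=4, L[4]='$', prepend. Next row=LF[4]=0
  step 2: row=0, L[0]='5', prepend. Next row=LF[0]=2
  step 3: row=2, L[2]='4', prepend. Next row=LF[2]=1
  step 4: row=1, L[1]='6', prepend. Next row=LF[1]=3
  step 5: row=3, L[3]='7', prepend. Next row=LF[3]=4
Reversed output: 7645$

Answer: 7645$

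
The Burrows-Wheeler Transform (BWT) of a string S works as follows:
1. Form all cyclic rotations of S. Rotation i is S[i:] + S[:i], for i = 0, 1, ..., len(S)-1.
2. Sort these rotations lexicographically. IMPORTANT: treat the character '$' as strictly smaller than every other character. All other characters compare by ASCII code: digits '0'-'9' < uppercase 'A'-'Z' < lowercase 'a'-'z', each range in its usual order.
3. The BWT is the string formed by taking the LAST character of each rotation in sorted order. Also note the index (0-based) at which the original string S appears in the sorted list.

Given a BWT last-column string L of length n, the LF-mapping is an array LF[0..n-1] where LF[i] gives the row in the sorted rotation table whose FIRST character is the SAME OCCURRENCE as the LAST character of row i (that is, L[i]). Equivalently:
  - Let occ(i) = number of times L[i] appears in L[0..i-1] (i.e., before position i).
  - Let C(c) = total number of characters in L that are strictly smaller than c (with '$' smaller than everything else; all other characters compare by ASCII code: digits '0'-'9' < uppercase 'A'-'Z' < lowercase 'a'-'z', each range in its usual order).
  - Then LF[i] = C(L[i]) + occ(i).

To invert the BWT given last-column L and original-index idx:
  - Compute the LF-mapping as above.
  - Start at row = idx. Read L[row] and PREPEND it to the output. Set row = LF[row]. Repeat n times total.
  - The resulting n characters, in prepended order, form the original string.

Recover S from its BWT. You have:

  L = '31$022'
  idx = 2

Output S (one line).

LF mapping: 5 2 0 1 3 4
Walk LF starting at row 2, prepending L[row]:
  step 1: row=2, L[2]='$', prepend. Next row=LF[2]=0
  step 2: row=0, L[0]='3', prepend. Next row=LF[0]=5
  step 3: row=5, L[5]='2', prepend. Next row=LF[5]=4
  step 4: row=4, L[4]='2', prepend. Next row=LF[4]=3
  step 5: row=3, L[3]='0', prepend. Next row=LF[3]=1
  step 6: row=1, L[1]='1', prepend. Next row=LF[1]=2
Reversed output: 10223$

Answer: 10223$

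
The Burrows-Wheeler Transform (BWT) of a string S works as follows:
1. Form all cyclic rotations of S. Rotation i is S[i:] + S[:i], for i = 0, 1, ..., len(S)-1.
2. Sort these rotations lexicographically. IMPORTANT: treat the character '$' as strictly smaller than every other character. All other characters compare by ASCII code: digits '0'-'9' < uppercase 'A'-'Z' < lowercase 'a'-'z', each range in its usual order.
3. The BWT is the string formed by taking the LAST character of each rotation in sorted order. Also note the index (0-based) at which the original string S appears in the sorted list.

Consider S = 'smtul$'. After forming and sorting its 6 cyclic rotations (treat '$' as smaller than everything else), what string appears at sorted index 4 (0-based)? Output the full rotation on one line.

All 6 rotations (rotation i = S[i:]+S[:i]):
  rot[0] = smtul$
  rot[1] = mtul$s
  rot[2] = tul$sm
  rot[3] = ul$smt
  rot[4] = l$smtu
  rot[5] = $smtul
Sorted (with $ < everything):
  sorted[0] = $smtul
  sorted[1] = l$smtu
  sorted[2] = mtul$s
  sorted[3] = smtul$
  sorted[4] = tul$sm
  sorted[5] = ul$smt
sorted[4] = tul$sm

Answer: tul$sm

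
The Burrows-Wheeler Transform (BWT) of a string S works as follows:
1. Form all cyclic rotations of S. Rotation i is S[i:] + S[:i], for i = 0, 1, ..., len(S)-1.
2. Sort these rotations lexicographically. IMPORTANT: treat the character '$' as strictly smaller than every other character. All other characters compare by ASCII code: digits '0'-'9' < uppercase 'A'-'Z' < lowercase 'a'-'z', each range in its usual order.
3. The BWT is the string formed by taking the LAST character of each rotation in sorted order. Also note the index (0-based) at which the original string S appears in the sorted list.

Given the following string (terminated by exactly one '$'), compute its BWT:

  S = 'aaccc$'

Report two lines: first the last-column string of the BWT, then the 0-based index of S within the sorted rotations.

Answer: c$acca
1

Derivation:
All 6 rotations (rotation i = S[i:]+S[:i]):
  rot[0] = aaccc$
  rot[1] = accc$a
  rot[2] = ccc$aa
  rot[3] = cc$aac
  rot[4] = c$aacc
  rot[5] = $aaccc
Sorted (with $ < everything):
  sorted[0] = $aaccc  (last char: 'c')
  sorted[1] = aaccc$  (last char: '$')
  sorted[2] = accc$a  (last char: 'a')
  sorted[3] = c$aacc  (last char: 'c')
  sorted[4] = cc$aac  (last char: 'c')
  sorted[5] = ccc$aa  (last char: 'a')
Last column: c$acca
Original string S is at sorted index 1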